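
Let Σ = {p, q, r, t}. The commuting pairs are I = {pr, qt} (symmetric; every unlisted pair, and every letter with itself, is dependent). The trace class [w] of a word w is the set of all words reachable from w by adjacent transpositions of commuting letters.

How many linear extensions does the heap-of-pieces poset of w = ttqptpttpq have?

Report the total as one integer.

#0=t has no predecessor
#1=t depends on [0:t]
#2=q has no predecessor
#3=p depends on [1:t, 2:q]
#4=t depends on [3:p]
#5=p depends on [4:t]
#6=t depends on [5:p]
#7=t depends on [6:t]
#8=p depends on [7:t]
#9=q depends on [8:p]
sources: [0:t, 2:q]
N(rest) = Σ N(rest − s) over sources s of rest; N(one piece) = 1:
  size 1 → [9]=1
  size 2 → [8,9]=1
  size 3 → [7,8,9]=1
  size 4 → [6,7,8,9]=1
  size 5 → [5,6,7,8,9]=1
  size 6 → [4,5,6,7,8,9]=1
  size 7 → [3,4,5,6,7,8,9]=1
  size 8 → [1,3,4,5,6,7,8,9]=1  [2,3,4,5,6,7,8,9]=1
  first=0(t) contributes 2
  first=2(q) contributes 1
|[w]| = 3

3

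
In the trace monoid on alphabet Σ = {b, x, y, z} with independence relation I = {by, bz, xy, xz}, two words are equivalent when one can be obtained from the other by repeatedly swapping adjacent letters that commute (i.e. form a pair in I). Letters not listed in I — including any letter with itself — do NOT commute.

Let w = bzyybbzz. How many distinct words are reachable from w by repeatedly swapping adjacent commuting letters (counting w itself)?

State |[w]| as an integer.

0(b) covers ∅
1(z) covers ∅
2(y) covers 1:z
3(y) covers 2:y
4(b) covers 0:b
5(b) covers 4:b
6(z) covers 3:y
7(z) covers 6:z
floor of heap: 0:b, 1:z
completions by unplaced set U, small U first (add the entries for U minus each lowest piece of U):
  |U|=1: {5}:1  {7}:1
  |U|=2: {4,5}:1  {5,7}:2  {6,7}:1
  |U|=3: {0,4,5}:1  {3,6,7}:1  {4,5,7}:3  {5,6,7}:3
  |U|=4: {0,4,5,7}:4  {2,3,6,7}:1  {3,5,6,7}:4  {4,5,6,7}:6
  |U|=5: {0,4,5,6,7}:10  {1,2,3,6,7}:1  {2,3,5,6,7}:5  {3,4,5,6,7}:10
  |U|=6: {0,3,4,5,6,7}:20  {1,2,3,5,6,7}:6  {2,3,4,5,6,7}:15
  start at 0(b): 21
  start at 1(z): 35
sum over floor = 56

56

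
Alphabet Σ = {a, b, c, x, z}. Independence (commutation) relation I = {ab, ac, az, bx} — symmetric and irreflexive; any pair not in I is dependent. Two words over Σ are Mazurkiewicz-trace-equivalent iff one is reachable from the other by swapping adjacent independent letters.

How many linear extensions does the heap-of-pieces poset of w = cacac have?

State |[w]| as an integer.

drop 0:c onto floor
drop 1:a onto floor
drop 2:c onto {0:c}
drop 3:a onto {1:a}
drop 4:c onto {2:c}
ground layer = {0:c, 1:a}
drop-orders for the pieces not yet dropped (sum over which currently-grounded one goes next):
  1 to go: {3} 1  {4} 1
  2 to go: {1,3} 1  {2,4} 1  {3,4} 2
  3 to go: {0,2,4} 1  {1,3,4} 3  {2,3,4} 3
  if 0:c drops first: 6 orders
  if 1:a drops first: 4 orders
heap linearizations: 10

10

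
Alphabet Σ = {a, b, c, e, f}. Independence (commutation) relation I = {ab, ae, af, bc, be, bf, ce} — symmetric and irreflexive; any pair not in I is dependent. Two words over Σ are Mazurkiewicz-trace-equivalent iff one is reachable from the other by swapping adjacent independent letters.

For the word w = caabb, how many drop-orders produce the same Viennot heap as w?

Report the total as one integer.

10

drop 0:c onto floor
drop 1:a onto {0:c}
drop 2:a onto {1:a}
drop 3:b onto floor
drop 4:b onto {3:b}
ground layer = {0:c, 3:b}
drop-orders for the pieces not yet dropped (sum over which currently-grounded one goes next):
  1 to go: {2} 1  {4} 1
  2 to go: {1,2} 1  {2,4} 2  {3,4} 1
  3 to go: {0,1,2} 1  {1,2,4} 3  {2,3,4} 3
  if 0:c drops first: 6 orders
  if 3:b drops first: 4 orders
heap linearizations: 10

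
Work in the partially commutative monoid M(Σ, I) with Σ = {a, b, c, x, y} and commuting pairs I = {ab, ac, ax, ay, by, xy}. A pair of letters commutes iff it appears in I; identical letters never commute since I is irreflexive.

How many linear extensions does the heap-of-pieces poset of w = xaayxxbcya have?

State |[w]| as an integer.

0(x) covers ∅
1(a) covers ∅
2(a) covers 1:a
3(y) covers ∅
4(x) covers 0:x
5(x) covers 4:x
6(b) covers 5:x
7(c) covers 3:y, 6:b
8(y) covers 7:c
9(a) covers 2:a
floor of heap: 0:x, 1:a, 3:y
completions by unplaced set U, small U first (add the entries for U minus each lowest piece of U):
  |U|=1: {8}:1  {9}:1
  |U|=2: {2,9}:1  {7,8}:1  {8,9}:2
  |U|=3: {1,2,9}:1  {2,8,9}:3  {3,7,8}:1  {6,7,8}:1  {7,8,9}:3
  |U|=4: {1,2,8,9}:4  {2,7,8,9}:6  {3,6,7,8}:2  {3,7,8,9}:4  {5,6,7,8}:1  {6,7,8,9}:4
  |U|=5: {1,2,7,8,9}:10  {2,3,7,8,9}:10  {2,6,7,8,9}:10  {3,5,6,7,8}:3  {3,6,7,8,9}:10  {4,5,6,7,8}:1  {5,6,7,8,9}:5
  |U|=6: {0,4,5,6,7,8}:1  {1,2,3,7,8,9}:20  {1,2,6,7,8,9}:20  {2,3,6,7,8,9}:30  {2,5,6,7,8,9}:15  {3,4,5,6,7,8}:4  {3,5,6,7,8,9}:18  {4,5,6,7,8,9}:6
  |U|=7: {0,3,4,5,6,7,8}:5  {0,4,5,6,7,8,9}:7  {1,2,3,6,7,8,9}:70  {1,2,5,6,7,8,9}:35  {2,3,5,6,7,8,9}:63  {2,4,5,6,7,8,9}:21  {3,4,5,6,7,8,9}:28
  |U|=8: {0,2,4,5,6,7,8,9}:28  {0,3,4,5,6,7,8,9}:40  {1,2,3,5,6,7,8,9}:168  {1,2,4,5,6,7,8,9}:56  {2,3,4,5,6,7,8,9}:112
  start at 0(x): 336
  start at 1(a): 180
  start at 3(y): 84
sum over floor = 600

600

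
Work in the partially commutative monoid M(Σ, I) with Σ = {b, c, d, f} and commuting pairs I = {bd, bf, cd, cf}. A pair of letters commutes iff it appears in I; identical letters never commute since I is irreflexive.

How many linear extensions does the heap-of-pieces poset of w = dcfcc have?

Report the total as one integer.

0(d) covers ∅
1(c) covers ∅
2(f) covers 0:d
3(c) covers 1:c
4(c) covers 3:c
floor of heap: 0:d, 1:c
completions by unplaced set U, small U first (add the entries for U minus each lowest piece of U):
  |U|=1: {2}:1  {4}:1
  |U|=2: {0,2}:1  {2,4}:2  {3,4}:1
  |U|=3: {0,2,4}:3  {1,3,4}:1  {2,3,4}:3
  start at 0(d): 4
  start at 1(c): 6
sum over floor = 10

10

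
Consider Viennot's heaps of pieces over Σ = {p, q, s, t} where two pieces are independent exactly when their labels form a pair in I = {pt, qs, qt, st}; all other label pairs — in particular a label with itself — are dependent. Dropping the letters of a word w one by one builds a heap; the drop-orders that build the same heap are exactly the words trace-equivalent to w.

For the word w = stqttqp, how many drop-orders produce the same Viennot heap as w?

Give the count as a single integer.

105

#0=s has no predecessor
#1=t has no predecessor
#2=q has no predecessor
#3=t depends on [1:t]
#4=t depends on [3:t]
#5=q depends on [2:q]
#6=p depends on [0:s, 5:q]
sources: [0:s, 1:t, 2:q]
N(rest) = Σ N(rest − s) over sources s of rest; N(one piece) = 1:
  size 1 → [4]=1  [6]=1
  size 2 → [0,6]=1  [3,4]=1  [4,6]=2  [5,6]=1
  size 3 → [0,4,6]=3  [0,5,6]=2  [1,3,4]=1  [2,5,6]=1  [3,4,6]=3  [4,5,6]=3
  size 4 → [0,2,5,6]=3  [0,3,4,6]=6  [0,4,5,6]=8  [1,3,4,6]=4  [2,4,5,6]=4  [3,4,5,6]=6
  size 5 → [0,1,3,4,6]=10  [0,2,4,5,6]=15  [0,3,4,5,6]=20  [1,3,4,5,6]=10  [2,3,4,5,6]=10
  first=0(s) contributes 20
  first=1(t) contributes 45
  first=2(q) contributes 40
|[w]| = 105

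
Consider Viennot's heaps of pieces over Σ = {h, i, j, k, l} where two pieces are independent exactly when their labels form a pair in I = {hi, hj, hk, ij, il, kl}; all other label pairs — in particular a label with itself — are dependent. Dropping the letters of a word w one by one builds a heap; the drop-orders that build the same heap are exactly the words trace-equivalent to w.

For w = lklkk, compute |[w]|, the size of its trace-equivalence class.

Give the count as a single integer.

#0=l has no predecessor
#1=k has no predecessor
#2=l depends on [0:l]
#3=k depends on [1:k]
#4=k depends on [3:k]
sources: [0:l, 1:k]
N(rest) = Σ N(rest − s) over sources s of rest; N(one piece) = 1:
  size 1 → [2]=1  [4]=1
  size 2 → [0,2]=1  [2,4]=2  [3,4]=1
  size 3 → [0,2,4]=3  [1,3,4]=1  [2,3,4]=3
  first=0(l) contributes 4
  first=1(k) contributes 6
|[w]| = 10

10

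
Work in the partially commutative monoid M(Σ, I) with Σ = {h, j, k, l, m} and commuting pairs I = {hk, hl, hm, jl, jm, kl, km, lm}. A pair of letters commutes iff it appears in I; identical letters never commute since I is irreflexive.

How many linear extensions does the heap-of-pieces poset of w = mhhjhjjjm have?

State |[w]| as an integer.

36

0(m) covers ∅
1(h) covers ∅
2(h) covers 1:h
3(j) covers 2:h
4(h) covers 3:j
5(j) covers 4:h
6(j) covers 5:j
7(j) covers 6:j
8(m) covers 0:m
floor of heap: 0:m, 1:h
completions by unplaced set U, small U first (add the entries for U minus each lowest piece of U):
  |U|=1: {7}:1  {8}:1
  |U|=2: {0,8}:1  {6,7}:1  {7,8}:2
  |U|=3: {0,7,8}:3  {5,6,7}:1  {6,7,8}:3
  |U|=4: {0,6,7,8}:6  {4,5,6,7}:1  {5,6,7,8}:4
  |U|=5: {0,5,6,7,8}:10  {3,4,5,6,7}:1  {4,5,6,7,8}:5
  |U|=6: {0,4,5,6,7,8}:15  {2,3,4,5,6,7}:1  {3,4,5,6,7,8}:6
  |U|=7: {0,3,4,5,6,7,8}:21  {1,2,3,4,5,6,7}:1  {2,3,4,5,6,7,8}:7
  start at 0(m): 8
  start at 1(h): 28
sum over floor = 36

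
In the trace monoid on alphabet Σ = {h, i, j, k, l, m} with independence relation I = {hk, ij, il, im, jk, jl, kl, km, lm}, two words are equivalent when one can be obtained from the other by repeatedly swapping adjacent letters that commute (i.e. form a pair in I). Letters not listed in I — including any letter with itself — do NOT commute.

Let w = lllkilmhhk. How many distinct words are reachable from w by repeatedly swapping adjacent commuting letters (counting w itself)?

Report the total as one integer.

490

#0=l has no predecessor
#1=l depends on [0:l]
#2=l depends on [1:l]
#3=k has no predecessor
#4=i depends on [3:k]
#5=l depends on [2:l]
#6=m has no predecessor
#7=h depends on [4:i, 5:l, 6:m]
#8=h depends on [7:h]
#9=k depends on [4:i]
sources: [0:l, 3:k, 6:m]
N(rest) = Σ N(rest − s) over sources s of rest; N(one piece) = 1:
  size 1 → [8]=1  [9]=1
  size 2 → [7,8]=1  [8,9]=2
  size 3 → [5,7,8]=1  [6,7,8]=1  [7,8,9]=3
  size 4 → [2,5,7,8]=1  [4,7,8,9]=3  [5,6,7,8]=2  [5,7,8,9]=4  [6,7,8,9]=4
  size 5 → [1,2,5,7,8]=1  [2,5,6,7,8]=3  [2,5,7,8,9]=5  [3,4,7,8,9]=3  [4,5,7,8,9]=7  [4,6,7,8,9]=7  [5,6,7,8,9]=10
  size 6 → [0,1,2,5,7,8]=1  [1,2,5,6,7,8]=4  [1,2,5,7,8,9]=6  [2,4,5,7,8,9]=12  [2,5,6,7,8,9]=18  [3,4,5,7,8,9]=10  [3,4,6,7,8,9]=10  [4,5,6,7,8,9]=24
  size 7 → [0,1,2,5,6,7,8]=5  [0,1,2,5,7,8,9]=7  [1,2,4,5,7,8,9]=18  [1,2,5,6,7,8,9]=28  [2,3,4,5,7,8,9]=22  [2,4,5,6,7,8,9]=54  [3,4,5,6,7,8,9]=44
  size 8 → [0,1,2,4,5,7,8,9]=25  [0,1,2,5,6,7,8,9]=40  [1,2,3,4,5,7,8,9]=40  [1,2,4,5,6,7,8,9]=100  [2,3,4,5,6,7,8,9]=120
  first=0(l) contributes 260
  first=3(k) contributes 165
  first=6(m) contributes 65
|[w]| = 490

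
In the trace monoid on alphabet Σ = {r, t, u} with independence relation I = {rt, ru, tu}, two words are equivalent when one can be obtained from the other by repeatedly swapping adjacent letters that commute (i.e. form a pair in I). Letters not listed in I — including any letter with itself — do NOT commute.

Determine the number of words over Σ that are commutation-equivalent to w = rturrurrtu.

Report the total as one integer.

2520

drop 0:r onto floor
drop 1:t onto floor
drop 2:u onto floor
drop 3:r onto {0:r}
drop 4:r onto {3:r}
drop 5:u onto {2:u}
drop 6:r onto {4:r}
drop 7:r onto {6:r}
drop 8:t onto {1:t}
drop 9:u onto {5:u}
ground layer = {0:r, 1:t, 2:u}
drop-orders for the pieces not yet dropped (sum over which currently-grounded one goes next):
  1 to go: {7} 1  {8} 1  {9} 1
  2 to go: {1,8} 1  {5,9} 1  {6,7} 1  {7,8} 2  {7,9} 2  {8,9} 2
  3 to go: {1,7,8} 3  {1,8,9} 3  {2,5,9} 1  {4,6,7} 1  {5,7,9} 3  {5,8,9} 3  {6,7,8} 3  {6,7,9} 3  {7,8,9} 6
  4 to go: {1,5,8,9} 6  {1,6,7,8} 6  {1,7,8,9} 12  {2,5,7,9} 4  {2,5,8,9} 4  {3,4,6,7} 1  {4,6,7,8} 4  {4,6,7,9} 4  {5,6,7,9} 6  {5,7,8,9} 12  {6,7,8,9} 12
  5 to go: {0,3,4,6,7} 1  {1,2,5,8,9} 10  {1,4,6,7,8} 10  {1,5,7,8,9} 30  {1,6,7,8,9} 30  {2,5,6,7,9} 10  {2,5,7,8,9} 20  {3,4,6,7,8} 5  {3,4,6,7,9} 5  {4,5,6,7,9} 10  {4,6,7,8,9} 20  {5,6,7,8,9} 30
  6 to go: {0,3,4,6,7,8} 6  {0,3,4,6,7,9} 6  {1,2,5,7,8,9} 60  {1,3,4,6,7,8} 15  {1,4,6,7,8,9} 60  {1,5,6,7,8,9} 90  {2,4,5,6,7,9} 20  {2,5,6,7,8,9} 60  {3,4,5,6,7,9} 15  {3,4,6,7,8,9} 30  {4,5,6,7,8,9} 60
  7 to go: {0,1,3,4,6,7,8} 21  {0,3,4,5,6,7,9} 21  {0,3,4,6,7,8,9} 42  {1,2,5,6,7,8,9} 210  {1,3,4,6,7,8,9} 105  {1,4,5,6,7,8,9} 210  {2,3,4,5,6,7,9} 35  {2,4,5,6,7,8,9} 140  {3,4,5,6,7,8,9} 105
  8 to go: {0,1,3,4,6,7,8,9} 168  {0,2,3,4,5,6,7,9} 56  {0,3,4,5,6,7,8,9} 168  {1,2,4,5,6,7,8,9} 560  {1,3,4,5,6,7,8,9} 420  {2,3,4,5,6,7,8,9} 280
  if 0:r drops first: 1260 orders
  if 1:t drops first: 504 orders
  if 2:u drops first: 756 orders
heap linearizations: 2520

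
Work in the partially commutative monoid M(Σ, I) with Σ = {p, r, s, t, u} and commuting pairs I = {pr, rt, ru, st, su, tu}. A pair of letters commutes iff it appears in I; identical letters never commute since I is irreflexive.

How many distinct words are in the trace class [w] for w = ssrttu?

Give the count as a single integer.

drop 0:s onto floor
drop 1:s onto {0:s}
drop 2:r onto {1:s}
drop 3:t onto floor
drop 4:t onto {3:t}
drop 5:u onto floor
ground layer = {0:s, 3:t, 5:u}
drop-orders for the pieces not yet dropped (sum over which currently-grounded one goes next):
  1 to go: {2} 1  {4} 1  {5} 1
  2 to go: {1,2} 1  {2,4} 2  {2,5} 2  {3,4} 1  {4,5} 2
  3 to go: {0,1,2} 1  {1,2,4} 3  {1,2,5} 3  {2,3,4} 3  {2,4,5} 6  {3,4,5} 3
  4 to go: {0,1,2,4} 4  {0,1,2,5} 4  {1,2,3,4} 6  {1,2,4,5} 12  {2,3,4,5} 12
  if 0:s drops first: 30 orders
  if 3:t drops first: 20 orders
  if 5:u drops first: 10 orders
heap linearizations: 60

60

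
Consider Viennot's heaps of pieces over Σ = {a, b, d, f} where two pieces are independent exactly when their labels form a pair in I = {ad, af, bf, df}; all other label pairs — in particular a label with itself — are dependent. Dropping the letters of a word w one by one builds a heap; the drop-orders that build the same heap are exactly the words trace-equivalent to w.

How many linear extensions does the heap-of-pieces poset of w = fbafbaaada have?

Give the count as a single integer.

piece 0:f — minimal
piece 1:b — minimal
piece 2:a rests on {1:b}
piece 3:f rests on {0:f}
piece 4:b rests on {2:a}
piece 5:a rests on {4:b}
piece 6:a rests on {5:a}
piece 7:a rests on {6:a}
piece 8:d rests on {4:b}
piece 9:a rests on {7:a}
minimal pieces: {0:f, 1:b}
ways to finish when only these pieces remain (= sum over removing one remaining piece with nothing left below it):
  1 left: {3}→1  {8}→1  {9}→1
  2 left: {0,3}→1  {3,8}→2  {3,9}→2  {7,9}→1  {8,9}→2
  3 left: {0,3,8}→3  {0,3,9}→3  {3,7,9}→3  {3,8,9}→6  {6,7,9}→1  {7,8,9}→3
  4 left: {0,3,7,9}→6  {0,3,8,9}→12  {3,6,7,9}→4  {3,7,8,9}→12  {5,6,7,9}→1  {6,7,8,9}→4
  5 left: {0,3,6,7,9}→10  {0,3,7,8,9}→30  {3,5,6,7,9}→5  {3,6,7,8,9}→20  {5,6,7,8,9}→5
  6 left: {0,3,5,6,7,9}→15  {0,3,6,7,8,9}→60  {3,5,6,7,8,9}→30  {4,5,6,7,8,9}→5
  7 left: {0,3,5,6,7,8,9}→105  {2,4,5,6,7,8,9}→5  {3,4,5,6,7,8,9}→35
  8 left: {0,3,4,5,6,7,8,9}→140  {1,2,4,5,6,7,8,9}→5  {2,3,4,5,6,7,8,9}→40
  placing 0:f first → 45 extensions
  placing 1:b first → 180 extensions
total linear extensions = 225

225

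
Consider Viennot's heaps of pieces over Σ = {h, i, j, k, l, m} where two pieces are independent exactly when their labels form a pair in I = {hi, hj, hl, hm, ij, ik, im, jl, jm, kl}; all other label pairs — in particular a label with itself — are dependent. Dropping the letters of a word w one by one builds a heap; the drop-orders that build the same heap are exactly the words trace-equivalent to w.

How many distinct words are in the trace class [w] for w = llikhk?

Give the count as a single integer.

drop 0:l onto floor
drop 1:l onto {0:l}
drop 2:i onto {1:l}
drop 3:k onto floor
drop 4:h onto {3:k}
drop 5:k onto {4:h}
ground layer = {0:l, 3:k}
drop-orders for the pieces not yet dropped (sum over which currently-grounded one goes next):
  1 to go: {2} 1  {5} 1
  2 to go: {1,2} 1  {2,5} 2  {4,5} 1
  3 to go: {0,1,2} 1  {1,2,5} 3  {2,4,5} 3  {3,4,5} 1
  4 to go: {0,1,2,5} 4  {1,2,4,5} 6  {2,3,4,5} 4
  if 0:l drops first: 10 orders
  if 3:k drops first: 10 orders
heap linearizations: 20

20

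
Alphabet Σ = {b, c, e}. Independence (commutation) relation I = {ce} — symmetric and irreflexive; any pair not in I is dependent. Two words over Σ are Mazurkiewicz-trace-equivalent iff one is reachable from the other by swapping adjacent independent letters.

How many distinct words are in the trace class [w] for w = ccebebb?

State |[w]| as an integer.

0(c) covers ∅
1(c) covers 0:c
2(e) covers ∅
3(b) covers 1:c, 2:e
4(e) covers 3:b
5(b) covers 4:e
6(b) covers 5:b
floor of heap: 0:c, 2:e
completions by unplaced set U, small U first (add the entries for U minus each lowest piece of U):
  |U|=1: {6}:1
  |U|=2: {5,6}:1
  |U|=3: {4,5,6}:1
  |U|=4: {3,4,5,6}:1
  |U|=5: {1,3,4,5,6}:1  {2,3,4,5,6}:1
  start at 0(c): 2
  start at 2(e): 1
sum over floor = 3

3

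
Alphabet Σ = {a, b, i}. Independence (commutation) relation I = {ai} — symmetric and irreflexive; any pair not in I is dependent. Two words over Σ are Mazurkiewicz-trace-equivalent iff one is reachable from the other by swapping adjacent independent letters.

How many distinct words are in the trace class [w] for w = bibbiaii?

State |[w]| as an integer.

drop 0:b onto floor
drop 1:i onto {0:b}
drop 2:b onto {1:i}
drop 3:b onto {2:b}
drop 4:i onto {3:b}
drop 5:a onto {3:b}
drop 6:i onto {4:i}
drop 7:i onto {6:i}
ground layer = {0:b}
drop-orders for the pieces not yet dropped (sum over which currently-grounded one goes next):
  1 to go: {5} 1  {7} 1
  2 to go: {5,7} 2  {6,7} 1
  3 to go: {4,6,7} 1  {5,6,7} 3
  4 to go: {4,5,6,7} 4
  5 to go: {3,4,5,6,7} 4
  6 to go: {2,3,4,5,6,7} 4
  if 0:b drops first: 4 orders

4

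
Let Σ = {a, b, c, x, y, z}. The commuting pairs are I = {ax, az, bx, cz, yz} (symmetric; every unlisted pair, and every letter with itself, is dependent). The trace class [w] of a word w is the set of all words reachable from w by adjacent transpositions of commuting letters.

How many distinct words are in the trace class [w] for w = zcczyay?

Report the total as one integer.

21

#0=z has no predecessor
#1=c has no predecessor
#2=c depends on [1:c]
#3=z depends on [0:z]
#4=y depends on [2:c]
#5=a depends on [4:y]
#6=y depends on [5:a]
sources: [0:z, 1:c]
N(rest) = Σ N(rest − s) over sources s of rest; N(one piece) = 1:
  size 1 → [3]=1  [6]=1
  size 2 → [0,3]=1  [3,6]=2  [5,6]=1
  size 3 → [0,3,6]=3  [3,5,6]=3  [4,5,6]=1
  size 4 → [0,3,5,6]=6  [2,4,5,6]=1  [3,4,5,6]=4
  size 5 → [0,3,4,5,6]=10  [1,2,4,5,6]=1  [2,3,4,5,6]=5
  first=0(z) contributes 6
  first=1(c) contributes 15
|[w]| = 21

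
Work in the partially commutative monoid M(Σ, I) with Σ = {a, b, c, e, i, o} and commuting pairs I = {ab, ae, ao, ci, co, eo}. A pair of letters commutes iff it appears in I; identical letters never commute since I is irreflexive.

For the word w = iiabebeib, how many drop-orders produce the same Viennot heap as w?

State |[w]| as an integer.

5

#0=i has no predecessor
#1=i depends on [0:i]
#2=a depends on [1:i]
#3=b depends on [1:i]
#4=e depends on [3:b]
#5=b depends on [4:e]
#6=e depends on [5:b]
#7=i depends on [2:a, 6:e]
#8=b depends on [7:i]
sources: [0:i]
N(rest) = Σ N(rest − s) over sources s of rest; N(one piece) = 1:
  size 1 → [8]=1
  size 2 → [7,8]=1
  size 3 → [2,7,8]=1  [6,7,8]=1
  size 4 → [2,6,7,8]=2  [5,6,7,8]=1
  size 5 → [2,5,6,7,8]=3  [4,5,6,7,8]=1
  size 6 → [2,4,5,6,7,8]=4  [3,4,5,6,7,8]=1
  size 7 → [2,3,4,5,6,7,8]=5
  first=0(i) contributes 5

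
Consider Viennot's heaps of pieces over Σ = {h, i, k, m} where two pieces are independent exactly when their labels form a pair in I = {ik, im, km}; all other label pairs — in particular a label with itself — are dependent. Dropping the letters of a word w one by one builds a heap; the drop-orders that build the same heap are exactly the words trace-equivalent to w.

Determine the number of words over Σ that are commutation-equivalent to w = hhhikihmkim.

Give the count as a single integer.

36

piece 0:h — minimal
piece 1:h rests on {0:h}
piece 2:h rests on {1:h}
piece 3:i rests on {2:h}
piece 4:k rests on {2:h}
piece 5:i rests on {3:i}
piece 6:h rests on {4:k, 5:i}
piece 7:m rests on {6:h}
piece 8:k rests on {6:h}
piece 9:i rests on {6:h}
piece 10:m rests on {7:m}
minimal pieces: {0:h}
ways to finish when only these pieces remain (= sum over removing one remaining piece with nothing left below it):
  1 left: {8}→1  {9}→1  {10}→1
  2 left: {7,10}→1  {8,9}→2  {8,10}→2  {9,10}→2
  3 left: {7,8,10}→3  {7,9,10}→3  {8,9,10}→6
  4 left: {7,8,9,10}→12
  5 left: {6,7,8,9,10}→12
  6 left: {4,6,7,8,9,10}→12  {5,6,7,8,9,10}→12
  7 left: {3,5,6,7,8,9,10}→12  {4,5,6,7,8,9,10}→24
  8 left: {3,4,5,6,7,8,9,10}→36
  9 left: {2,3,4,5,6,7,8,9,10}→36
  placing 0:h first → 36 extensions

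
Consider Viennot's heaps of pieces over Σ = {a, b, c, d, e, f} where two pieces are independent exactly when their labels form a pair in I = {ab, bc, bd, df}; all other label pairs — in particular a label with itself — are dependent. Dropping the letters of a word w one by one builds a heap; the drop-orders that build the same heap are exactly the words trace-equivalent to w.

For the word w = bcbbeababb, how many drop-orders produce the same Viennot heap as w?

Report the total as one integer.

#0=b has no predecessor
#1=c has no predecessor
#2=b depends on [0:b]
#3=b depends on [2:b]
#4=e depends on [1:c, 3:b]
#5=a depends on [4:e]
#6=b depends on [4:e]
#7=a depends on [5:a]
#8=b depends on [6:b]
#9=b depends on [8:b]
sources: [0:b, 1:c]
N(rest) = Σ N(rest − s) over sources s of rest; N(one piece) = 1:
  size 1 → [7]=1  [9]=1
  size 2 → [5,7]=1  [7,9]=2  [8,9]=1
  size 3 → [5,7,9]=3  [6,8,9]=1  [7,8,9]=3
  size 4 → [5,7,8,9]=6  [6,7,8,9]=4
  size 5 → [5,6,7,8,9]=10
  size 6 → [4,5,6,7,8,9]=10
  size 7 → [1,4,5,6,7,8,9]=10  [3,4,5,6,7,8,9]=10
  size 8 → [1,3,4,5,6,7,8,9]=20  [2,3,4,5,6,7,8,9]=10
  first=0(b) contributes 30
  first=1(c) contributes 10
|[w]| = 40

40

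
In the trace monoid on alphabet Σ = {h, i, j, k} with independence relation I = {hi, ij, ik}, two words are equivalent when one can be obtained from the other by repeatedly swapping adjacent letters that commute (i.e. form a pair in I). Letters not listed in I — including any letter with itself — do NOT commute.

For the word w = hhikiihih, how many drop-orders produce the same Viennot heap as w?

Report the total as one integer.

drop 0:h onto floor
drop 1:h onto {0:h}
drop 2:i onto floor
drop 3:k onto {1:h}
drop 4:i onto {2:i}
drop 5:i onto {4:i}
drop 6:h onto {3:k}
drop 7:i onto {5:i}
drop 8:h onto {6:h}
ground layer = {0:h, 2:i}
drop-orders for the pieces not yet dropped (sum over which currently-grounded one goes next):
  1 to go: {7} 1  {8} 1
  2 to go: {5,7} 1  {6,8} 1  {7,8} 2
  3 to go: {3,6,8} 1  {4,5,7} 1  {5,7,8} 3  {6,7,8} 3
  4 to go: {1,3,6,8} 1  {2,4,5,7} 1  {3,6,7,8} 4  {4,5,7,8} 4  {5,6,7,8} 6
  5 to go: {0,1,3,6,8} 1  {1,3,6,7,8} 5  {2,4,5,7,8} 5  {3,5,6,7,8} 10  {4,5,6,7,8} 10
  6 to go: {0,1,3,6,7,8} 6  {1,3,5,6,7,8} 15  {2,4,5,6,7,8} 15  {3,4,5,6,7,8} 20
  7 to go: {0,1,3,5,6,7,8} 21  {1,3,4,5,6,7,8} 35  {2,3,4,5,6,7,8} 35
  if 0:h drops first: 70 orders
  if 2:i drops first: 56 orders
heap linearizations: 126

126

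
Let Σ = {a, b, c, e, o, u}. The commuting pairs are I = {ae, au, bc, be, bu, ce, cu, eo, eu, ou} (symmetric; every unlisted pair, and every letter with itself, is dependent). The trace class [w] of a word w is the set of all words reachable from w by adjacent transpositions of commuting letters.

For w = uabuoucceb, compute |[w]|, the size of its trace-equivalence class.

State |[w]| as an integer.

2520

0(u) covers ∅
1(a) covers ∅
2(b) covers 1:a
3(u) covers 0:u
4(o) covers 2:b
5(u) covers 3:u
6(c) covers 4:o
7(c) covers 6:c
8(e) covers ∅
9(b) covers 4:o
floor of heap: 0:u, 1:a, 8:e
completions by unplaced set U, small U first (add the entries for U minus each lowest piece of U):
  |U|=1: {5}:1  {7}:1  {8}:1  {9}:1
  |U|=2: {3,5}:1  {5,7}:2  {5,8}:2  {5,9}:2  {6,7}:1  {7,8}:2  {7,9}:2  {8,9}:2
  |U|=3: {0,3,5}:1  {3,5,7}:3  {3,5,8}:3  {3,5,9}:3  {5,6,7}:3  {5,7,8}:6  {5,7,9}:6  {5,8,9}:6  {6,7,8}:3  {6,7,9}:3  {7,8,9}:6
  |U|=4: {0,3,5,7}:4  {0,3,5,8}:4  {0,3,5,9}:4  {3,5,6,7}:6  {3,5,7,8}:12  {3,5,7,9}:12  {3,5,8,9}:12  {4,6,7,9}:3  {5,6,7,8}:12  {5,6,7,9}:12  {5,7,8,9}:24  {6,7,8,9}:12
  |U|=5: {0,3,5,6,7}:10  {0,3,5,7,8}:20  {0,3,5,7,9}:20  {0,3,5,8,9}:20  {2,4,6,7,9}:3  {3,5,6,7,8}:30  {3,5,6,7,9}:30  {3,5,7,8,9}:60  {4,5,6,7,9}:15  {4,6,7,8,9}:15  {5,6,7,8,9}:60
  |U|=6: {0,3,5,6,7,8}:60  {0,3,5,6,7,9}:60  {0,3,5,7,8,9}:120  {1,2,4,6,7,9}:3  {2,4,5,6,7,9}:18  {2,4,6,7,8,9}:18  {3,4,5,6,7,9}:45  {3,5,6,7,8,9}:180  {4,5,6,7,8,9}:90
  |U|=7: {0,3,4,5,6,7,9}:105  {0,3,5,6,7,8,9}:420  {1,2,4,5,6,7,9}:21  {1,2,4,6,7,8,9}:21  {2,3,4,5,6,7,9}:63  {2,4,5,6,7,8,9}:126  {3,4,5,6,7,8,9}:315
  |U|=8: {0,2,3,4,5,6,7,9}:168  {0,3,4,5,6,7,8,9}:840  {1,2,3,4,5,6,7,9}:84  {1,2,4,5,6,7,8,9}:168  {2,3,4,5,6,7,8,9}:504
  start at 0(u): 756
  start at 1(a): 1512
  start at 8(e): 252
sum over floor = 2520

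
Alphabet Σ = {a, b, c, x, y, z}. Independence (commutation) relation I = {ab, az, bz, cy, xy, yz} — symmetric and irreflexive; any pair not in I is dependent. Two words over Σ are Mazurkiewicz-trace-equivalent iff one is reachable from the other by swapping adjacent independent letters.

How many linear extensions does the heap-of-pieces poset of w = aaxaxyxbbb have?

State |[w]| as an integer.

3

drop 0:a onto floor
drop 1:a onto {0:a}
drop 2:x onto {1:a}
drop 3:a onto {2:x}
drop 4:x onto {3:a}
drop 5:y onto {3:a}
drop 6:x onto {4:x}
drop 7:b onto {5:y, 6:x}
drop 8:b onto {7:b}
drop 9:b onto {8:b}
ground layer = {0:a}
drop-orders for the pieces not yet dropped (sum over which currently-grounded one goes next):
  1 to go: {9} 1
  2 to go: {8,9} 1
  3 to go: {7,8,9} 1
  4 to go: {5,7,8,9} 1  {6,7,8,9} 1
  5 to go: {4,6,7,8,9} 1  {5,6,7,8,9} 2
  6 to go: {4,5,6,7,8,9} 3
  7 to go: {3,4,5,6,7,8,9} 3
  8 to go: {2,3,4,5,6,7,8,9} 3
  if 0:a drops first: 3 orders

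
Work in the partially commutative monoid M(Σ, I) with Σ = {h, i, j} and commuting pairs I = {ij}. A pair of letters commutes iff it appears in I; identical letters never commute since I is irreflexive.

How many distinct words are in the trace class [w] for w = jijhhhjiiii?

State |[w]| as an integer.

#0=j has no predecessor
#1=i has no predecessor
#2=j depends on [0:j]
#3=h depends on [1:i, 2:j]
#4=h depends on [3:h]
#5=h depends on [4:h]
#6=j depends on [5:h]
#7=i depends on [5:h]
#8=i depends on [7:i]
#9=i depends on [8:i]
#10=i depends on [9:i]
sources: [0:j, 1:i]
N(rest) = Σ N(rest − s) over sources s of rest; N(one piece) = 1:
  size 1 → [6]=1  [10]=1
  size 2 → [6,10]=2  [9,10]=1
  size 3 → [6,9,10]=3  [8,9,10]=1
  size 4 → [6,8,9,10]=4  [7,8,9,10]=1
  size 5 → [6,7,8,9,10]=5
  size 6 → [5,6,7,8,9,10]=5
  size 7 → [4,5,6,7,8,9,10]=5
  size 8 → [3,4,5,6,7,8,9,10]=5
  size 9 → [1,3,4,5,6,7,8,9,10]=5  [2,3,4,5,6,7,8,9,10]=5
  first=0(j) contributes 10
  first=1(i) contributes 5
|[w]| = 15

15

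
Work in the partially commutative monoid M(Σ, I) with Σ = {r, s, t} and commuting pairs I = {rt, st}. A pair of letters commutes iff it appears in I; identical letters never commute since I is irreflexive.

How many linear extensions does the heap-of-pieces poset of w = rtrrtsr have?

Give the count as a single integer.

21

0(r) covers ∅
1(t) covers ∅
2(r) covers 0:r
3(r) covers 2:r
4(t) covers 1:t
5(s) covers 3:r
6(r) covers 5:s
floor of heap: 0:r, 1:t
completions by unplaced set U, small U first (add the entries for U minus each lowest piece of U):
  |U|=1: {4}:1  {6}:1
  |U|=2: {1,4}:1  {4,6}:2  {5,6}:1
  |U|=3: {1,4,6}:3  {3,5,6}:1  {4,5,6}:3
  |U|=4: {1,4,5,6}:6  {2,3,5,6}:1  {3,4,5,6}:4
  |U|=5: {0,2,3,5,6}:1  {1,3,4,5,6}:10  {2,3,4,5,6}:5
  start at 0(r): 15
  start at 1(t): 6
sum over floor = 21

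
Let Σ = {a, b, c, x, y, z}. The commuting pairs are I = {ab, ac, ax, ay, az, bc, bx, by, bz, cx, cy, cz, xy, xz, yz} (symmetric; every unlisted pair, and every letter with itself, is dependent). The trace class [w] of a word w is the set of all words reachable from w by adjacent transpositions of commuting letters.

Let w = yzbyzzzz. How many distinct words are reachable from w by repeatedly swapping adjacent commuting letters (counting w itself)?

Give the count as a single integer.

168

piece 0:y — minimal
piece 1:z — minimal
piece 2:b — minimal
piece 3:y rests on {0:y}
piece 4:z rests on {1:z}
piece 5:z rests on {4:z}
piece 6:z rests on {5:z}
piece 7:z rests on {6:z}
minimal pieces: {0:y, 1:z, 2:b}
ways to finish when only these pieces remain (= sum over removing one remaining piece with nothing left below it):
  1 left: {2}→1  {3}→1  {7}→1
  2 left: {0,3}→1  {2,3}→2  {2,7}→2  {3,7}→2  {6,7}→1
  3 left: {0,2,3}→3  {0,3,7}→3  {2,3,7}→6  {2,6,7}→3  {3,6,7}→3  {5,6,7}→1
  4 left: {0,2,3,7}→12  {0,3,6,7}→6  {2,3,6,7}→12  {2,5,6,7}→4  {3,5,6,7}→4  {4,5,6,7}→1
  5 left: {0,2,3,6,7}→30  {0,3,5,6,7}→10  {1,4,5,6,7}→1  {2,3,5,6,7}→20  {2,4,5,6,7}→5  {3,4,5,6,7}→5
  6 left: {0,2,3,5,6,7}→60  {0,3,4,5,6,7}→15  {1,2,4,5,6,7}→6  {1,3,4,5,6,7}→6  {2,3,4,5,6,7}→30
  placing 0:y first → 42 extensions
  placing 1:z first → 105 extensions
  placing 2:b first → 21 extensions
total linear extensions = 168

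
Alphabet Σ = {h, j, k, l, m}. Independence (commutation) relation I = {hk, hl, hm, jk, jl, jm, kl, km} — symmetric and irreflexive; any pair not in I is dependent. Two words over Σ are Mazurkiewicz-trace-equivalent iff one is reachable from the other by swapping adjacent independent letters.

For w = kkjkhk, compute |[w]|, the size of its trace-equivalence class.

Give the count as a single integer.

15

0(k) covers ∅
1(k) covers 0:k
2(j) covers ∅
3(k) covers 1:k
4(h) covers 2:j
5(k) covers 3:k
floor of heap: 0:k, 2:j
completions by unplaced set U, small U first (add the entries for U minus each lowest piece of U):
  |U|=1: {4}:1  {5}:1
  |U|=2: {2,4}:1  {3,5}:1  {4,5}:2
  |U|=3: {1,3,5}:1  {2,4,5}:3  {3,4,5}:3
  |U|=4: {0,1,3,5}:1  {1,3,4,5}:4  {2,3,4,5}:6
  start at 0(k): 10
  start at 2(j): 5
sum over floor = 15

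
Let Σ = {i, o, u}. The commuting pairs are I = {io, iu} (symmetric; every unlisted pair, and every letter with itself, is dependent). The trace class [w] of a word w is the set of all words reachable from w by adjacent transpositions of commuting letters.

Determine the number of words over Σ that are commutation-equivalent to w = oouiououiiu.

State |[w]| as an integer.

165

0(o) covers ∅
1(o) covers 0:o
2(u) covers 1:o
3(i) covers ∅
4(o) covers 2:u
5(u) covers 4:o
6(o) covers 5:u
7(u) covers 6:o
8(i) covers 3:i
9(i) covers 8:i
10(u) covers 7:u
floor of heap: 0:o, 3:i
completions by unplaced set U, small U first (add the entries for U minus each lowest piece of U):
  |U|=1: {9}:1  {10}:1
  |U|=2: {7,10}:1  {8,9}:1  {9,10}:2
  |U|=3: {3,8,9}:1  {6,7,10}:1  {7,9,10}:3  {8,9,10}:3
  |U|=4: {3,8,9,10}:4  {5,6,7,10}:1  {6,7,9,10}:4  {7,8,9,10}:6
  |U|=5: {3,7,8,9,10}:10  {4,5,6,7,10}:1  {5,6,7,9,10}:5  {6,7,8,9,10}:10
  |U|=6: {2,4,5,6,7,10}:1  {3,6,7,8,9,10}:20  {4,5,6,7,9,10}:6  {5,6,7,8,9,10}:15
  |U|=7: {1,2,4,5,6,7,10}:1  {2,4,5,6,7,9,10}:7  {3,5,6,7,8,9,10}:35  {4,5,6,7,8,9,10}:21
  |U|=8: {0,1,2,4,5,6,7,10}:1  {1,2,4,5,6,7,9,10}:8  {2,4,5,6,7,8,9,10}:28  {3,4,5,6,7,8,9,10}:56
  |U|=9: {0,1,2,4,5,6,7,9,10}:9  {1,2,4,5,6,7,8,9,10}:36  {2,3,4,5,6,7,8,9,10}:84
  start at 0(o): 120
  start at 3(i): 45
sum over floor = 165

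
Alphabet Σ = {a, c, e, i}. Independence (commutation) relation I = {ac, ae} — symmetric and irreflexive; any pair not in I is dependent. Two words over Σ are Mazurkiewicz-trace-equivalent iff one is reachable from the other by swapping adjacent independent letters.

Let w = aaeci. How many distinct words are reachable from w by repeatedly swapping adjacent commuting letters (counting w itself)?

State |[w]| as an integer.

drop 0:a onto floor
drop 1:a onto {0:a}
drop 2:e onto floor
drop 3:c onto {2:e}
drop 4:i onto {1:a, 3:c}
ground layer = {0:a, 2:e}
drop-orders for the pieces not yet dropped (sum over which currently-grounded one goes next):
  1 to go: {4} 1
  2 to go: {1,4} 1  {3,4} 1
  3 to go: {0,1,4} 1  {1,3,4} 2  {2,3,4} 1
  if 0:a drops first: 3 orders
  if 2:e drops first: 3 orders
heap linearizations: 6

6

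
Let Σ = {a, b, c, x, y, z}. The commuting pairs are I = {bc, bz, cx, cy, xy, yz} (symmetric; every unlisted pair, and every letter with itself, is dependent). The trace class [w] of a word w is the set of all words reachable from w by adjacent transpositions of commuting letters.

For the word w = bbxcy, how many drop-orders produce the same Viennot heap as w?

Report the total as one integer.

10

drop 0:b onto floor
drop 1:b onto {0:b}
drop 2:x onto {1:b}
drop 3:c onto floor
drop 4:y onto {1:b}
ground layer = {0:b, 3:c}
drop-orders for the pieces not yet dropped (sum over which currently-grounded one goes next):
  1 to go: {2} 1  {3} 1  {4} 1
  2 to go: {2,3} 2  {2,4} 2  {3,4} 2
  3 to go: {1,2,4} 2  {2,3,4} 6
  if 0:b drops first: 8 orders
  if 3:c drops first: 2 orders
heap linearizations: 10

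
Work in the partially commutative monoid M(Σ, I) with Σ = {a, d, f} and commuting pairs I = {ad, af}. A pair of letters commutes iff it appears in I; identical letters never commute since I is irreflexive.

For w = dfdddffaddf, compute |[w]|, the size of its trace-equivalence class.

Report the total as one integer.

#0=d has no predecessor
#1=f depends on [0:d]
#2=d depends on [1:f]
#3=d depends on [2:d]
#4=d depends on [3:d]
#5=f depends on [4:d]
#6=f depends on [5:f]
#7=a has no predecessor
#8=d depends on [6:f]
#9=d depends on [8:d]
#10=f depends on [9:d]
sources: [0:d, 7:a]
N(rest) = Σ N(rest − s) over sources s of rest; N(one piece) = 1:
  size 1 → [7]=1  [10]=1
  size 2 → [7,10]=2  [9,10]=1
  size 3 → [7,9,10]=3  [8,9,10]=1
  size 4 → [6,8,9,10]=1  [7,8,9,10]=4
  size 5 → [5,6,8,9,10]=1  [6,7,8,9,10]=5
  size 6 → [4,5,6,8,9,10]=1  [5,6,7,8,9,10]=6
  size 7 → [3,4,5,6,8,9,10]=1  [4,5,6,7,8,9,10]=7
  size 8 → [2,3,4,5,6,8,9,10]=1  [3,4,5,6,7,8,9,10]=8
  size 9 → [1,2,3,4,5,6,8,9,10]=1  [2,3,4,5,6,7,8,9,10]=9
  first=0(d) contributes 10
  first=7(a) contributes 1
|[w]| = 11

11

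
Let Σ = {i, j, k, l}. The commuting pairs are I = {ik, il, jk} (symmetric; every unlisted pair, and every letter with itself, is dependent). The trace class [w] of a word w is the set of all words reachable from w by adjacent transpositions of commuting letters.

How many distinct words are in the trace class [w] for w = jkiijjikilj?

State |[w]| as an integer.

piece 0:j — minimal
piece 1:k — minimal
piece 2:i rests on {0:j}
piece 3:i rests on {2:i}
piece 4:j rests on {3:i}
piece 5:j rests on {4:j}
piece 6:i rests on {5:j}
piece 7:k rests on {1:k}
piece 8:i rests on {6:i}
piece 9:l rests on {5:j, 7:k}
piece 10:j rests on {8:i, 9:l}
minimal pieces: {0:j, 1:k}
ways to finish when only these pieces remain (= sum over removing one remaining piece with nothing left below it):
  1 left: {10}→1
  2 left: {8,10}→1  {9,10}→1
  3 left: {6,8,10}→1  {7,9,10}→1  {8,9,10}→2
  4 left: {1,7,9,10}→1  {6,8,9,10}→3  {7,8,9,10}→3
  5 left: {1,7,8,9,10}→4  {5,6,8,9,10}→3  {6,7,8,9,10}→6
  6 left: {1,6,7,8,9,10}→10  {4,5,6,8,9,10}→3  {5,6,7,8,9,10}→9
  7 left: {1,5,6,7,8,9,10}→19  {3,4,5,6,8,9,10}→3  {4,5,6,7,8,9,10}→12
  8 left: {1,4,5,6,7,8,9,10}→31  {2,3,4,5,6,8,9,10}→3  {3,4,5,6,7,8,9,10}→15
  9 left: {0,2,3,4,5,6,8,9,10}→3  {1,3,4,5,6,7,8,9,10}→46  {2,3,4,5,6,7,8,9,10}→18
  placing 0:j first → 64 extensions
  placing 1:k first → 21 extensions
total linear extensions = 85

85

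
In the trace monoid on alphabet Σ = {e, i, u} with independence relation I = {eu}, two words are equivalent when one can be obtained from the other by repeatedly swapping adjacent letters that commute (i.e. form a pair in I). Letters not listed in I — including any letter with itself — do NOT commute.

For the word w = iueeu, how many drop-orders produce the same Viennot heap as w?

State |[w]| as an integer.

6

0(i) covers ∅
1(u) covers 0:i
2(e) covers 0:i
3(e) covers 2:e
4(u) covers 1:u
floor of heap: 0:i
completions by unplaced set U, small U first (add the entries for U minus each lowest piece of U):
  |U|=1: {3}:1  {4}:1
  |U|=2: {1,4}:1  {2,3}:1  {3,4}:2
  |U|=3: {1,3,4}:3  {2,3,4}:3
  start at 0(i): 6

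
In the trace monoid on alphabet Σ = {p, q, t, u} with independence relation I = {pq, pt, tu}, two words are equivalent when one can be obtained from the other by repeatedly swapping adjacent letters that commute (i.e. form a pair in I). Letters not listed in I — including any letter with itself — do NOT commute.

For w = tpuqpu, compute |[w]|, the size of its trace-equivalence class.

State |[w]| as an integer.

7

piece 0:t — minimal
piece 1:p — minimal
piece 2:u rests on {1:p}
piece 3:q rests on {0:t, 2:u}
piece 4:p rests on {2:u}
piece 5:u rests on {3:q, 4:p}
minimal pieces: {0:t, 1:p}
ways to finish when only these pieces remain (= sum over removing one remaining piece with nothing left below it):
  1 left: {5}→1
  2 left: {3,5}→1  {4,5}→1
  3 left: {0,3,5}→1  {3,4,5}→2
  4 left: {0,3,4,5}→3  {2,3,4,5}→2
  placing 0:t first → 2 extensions
  placing 1:p first → 5 extensions
total linear extensions = 7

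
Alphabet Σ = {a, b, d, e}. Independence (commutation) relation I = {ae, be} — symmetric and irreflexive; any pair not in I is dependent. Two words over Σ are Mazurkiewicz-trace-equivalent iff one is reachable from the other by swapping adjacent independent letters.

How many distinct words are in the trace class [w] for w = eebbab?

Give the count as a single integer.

15

#0=e has no predecessor
#1=e depends on [0:e]
#2=b has no predecessor
#3=b depends on [2:b]
#4=a depends on [3:b]
#5=b depends on [4:a]
sources: [0:e, 2:b]
N(rest) = Σ N(rest − s) over sources s of rest; N(one piece) = 1:
  size 1 → [1]=1  [5]=1
  size 2 → [0,1]=1  [1,5]=2  [4,5]=1
  size 3 → [0,1,5]=3  [1,4,5]=3  [3,4,5]=1
  size 4 → [0,1,4,5]=6  [1,3,4,5]=4  [2,3,4,5]=1
  first=0(e) contributes 5
  first=2(b) contributes 10
|[w]| = 15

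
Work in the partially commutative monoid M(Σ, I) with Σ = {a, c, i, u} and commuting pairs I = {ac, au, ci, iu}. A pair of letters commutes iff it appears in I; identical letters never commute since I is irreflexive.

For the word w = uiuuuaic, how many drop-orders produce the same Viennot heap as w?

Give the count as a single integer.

#0=u has no predecessor
#1=i has no predecessor
#2=u depends on [0:u]
#3=u depends on [2:u]
#4=u depends on [3:u]
#5=a depends on [1:i]
#6=i depends on [5:a]
#7=c depends on [4:u]
sources: [0:u, 1:i]
N(rest) = Σ N(rest − s) over sources s of rest; N(one piece) = 1:
  size 1 → [6]=1  [7]=1
  size 2 → [4,7]=1  [5,6]=1  [6,7]=2
  size 3 → [1,5,6]=1  [3,4,7]=1  [4,6,7]=3  [5,6,7]=3
  size 4 → [1,5,6,7]=4  [2,3,4,7]=1  [3,4,6,7]=4  [4,5,6,7]=6
  size 5 → [0,2,3,4,7]=1  [1,4,5,6,7]=10  [2,3,4,6,7]=5  [3,4,5,6,7]=10
  size 6 → [0,2,3,4,6,7]=6  [1,3,4,5,6,7]=20  [2,3,4,5,6,7]=15
  first=0(u) contributes 35
  first=1(i) contributes 21
|[w]| = 56

56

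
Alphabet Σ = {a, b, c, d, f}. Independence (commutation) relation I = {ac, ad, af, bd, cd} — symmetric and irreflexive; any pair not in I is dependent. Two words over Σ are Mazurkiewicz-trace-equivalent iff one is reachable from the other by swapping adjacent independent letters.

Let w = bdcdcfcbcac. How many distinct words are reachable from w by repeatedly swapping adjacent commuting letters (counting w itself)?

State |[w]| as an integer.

0(b) covers ∅
1(d) covers ∅
2(c) covers 0:b
3(d) covers 1:d
4(c) covers 2:c
5(f) covers 3:d, 4:c
6(c) covers 5:f
7(b) covers 6:c
8(c) covers 7:b
9(a) covers 7:b
10(c) covers 8:c
floor of heap: 0:b, 1:d
completions by unplaced set U, small U first (add the entries for U minus each lowest piece of U):
  |U|=1: {9}:1  {10}:1
  |U|=2: {8,10}:1  {9,10}:2
  |U|=3: {8,9,10}:3
  |U|=4: {7,8,9,10}:3
  |U|=5: {6,7,8,9,10}:3
  |U|=6: {5,6,7,8,9,10}:3
  |U|=7: {3,5,6,7,8,9,10}:3  {4,5,6,7,8,9,10}:3
  |U|=8: {1,3,5,6,7,8,9,10}:3  {2,4,5,6,7,8,9,10}:3  {3,4,5,6,7,8,9,10}:6
  |U|=9: {0,2,4,5,6,7,8,9,10}:3  {1,3,4,5,6,7,8,9,10}:9  {2,3,4,5,6,7,8,9,10}:9
  start at 0(b): 18
  start at 1(d): 12
sum over floor = 30

30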